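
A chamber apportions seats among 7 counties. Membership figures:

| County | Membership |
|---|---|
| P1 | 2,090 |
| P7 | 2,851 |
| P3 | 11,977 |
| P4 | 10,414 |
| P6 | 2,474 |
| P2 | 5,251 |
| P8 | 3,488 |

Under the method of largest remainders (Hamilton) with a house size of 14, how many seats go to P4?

The standard divisor is 38545/14 ≈ 2753.214.
Standard quotas: P1 0.7591, P7 1.0355, P3 4.3502, P4 3.7825, P6 0.8986, P2 1.9072, P8 1.2669.
Lower quotas: P1 0, P7 1, P3 4, P4 3, P6 0, P2 1, P8 1 (sum 10, leaving 4 seats).
Remainders in descending order: P2 0.9072, P6 0.8986, P4 0.7825, P1 0.7591, P3 0.3502, P8 0.2669, P7 0.0355.
Largest remainders: P2, P6, P4, P1 receive the extra seats.
P4 receives 4.

4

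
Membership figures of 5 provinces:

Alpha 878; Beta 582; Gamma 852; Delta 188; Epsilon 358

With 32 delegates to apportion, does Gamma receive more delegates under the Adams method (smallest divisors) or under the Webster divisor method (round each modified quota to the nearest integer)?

Webster

Adams: Alpha 10, Beta 7, Gamma 9, Delta 2, Epsilon 4.
Webster: Alpha 10, Beta 6, Gamma 10, Delta 2, Epsilon 4.
Gamma gets 9 under Adams and 10 under Webster.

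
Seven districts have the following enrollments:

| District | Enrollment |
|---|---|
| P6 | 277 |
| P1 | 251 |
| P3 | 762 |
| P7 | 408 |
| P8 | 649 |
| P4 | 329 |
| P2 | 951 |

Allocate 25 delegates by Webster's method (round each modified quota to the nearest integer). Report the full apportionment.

P6=2, P1=2, P3=5, P7=3, P8=4, P4=2, P2=7

Standard divisor 3627/25 ≈ 145.08; standard quotas: P6 1.909, P1 1.730, P3 5.252, P7 2.812, P8 4.473, P4 2.268, P2 6.555.
Rounding to the nearest integer gives P6 2, P1 2, P3 5, P7 3, P8 4, P4 2, P2 7 — total 25, matching the house size, so no adjustment is needed.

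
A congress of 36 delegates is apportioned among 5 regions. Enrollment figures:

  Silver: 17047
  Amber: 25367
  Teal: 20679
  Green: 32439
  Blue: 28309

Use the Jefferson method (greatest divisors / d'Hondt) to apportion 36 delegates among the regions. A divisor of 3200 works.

With modified divisor 3200: modified quotas Silver 5.327, Amber 7.927, Teal 6.462, Green 10.137, Blue 8.847.
Rounding down: Silver 5, Amber 7, Teal 6, Green 10, Blue 8 (total 36).

Silver 5; Amber 7; Teal 6; Green 10; Blue 8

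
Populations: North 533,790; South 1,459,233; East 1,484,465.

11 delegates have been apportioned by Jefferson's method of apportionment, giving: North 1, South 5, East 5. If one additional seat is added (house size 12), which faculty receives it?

Priority for the next seat is population ÷ (current seats + 1).
Priorities: North 266895.000, South 243205.500, East 247410.833.
Highest priority: North.

North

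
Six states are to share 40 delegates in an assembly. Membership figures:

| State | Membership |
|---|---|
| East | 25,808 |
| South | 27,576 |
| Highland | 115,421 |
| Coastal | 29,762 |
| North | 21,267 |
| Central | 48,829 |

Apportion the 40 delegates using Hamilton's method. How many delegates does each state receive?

Standard divisor: 268663 ÷ 40 ≈ 6716.575.
Standard quotas: East 3.8424, South 4.1057, Highland 17.1845, Coastal 4.4311, North 3.1663, Central 7.2699.
Lower quotas: East 3, South 4, Highland 17, Coastal 4, North 3, Central 7 (sum 38, leaving 2 seats).
Remainders in descending order: East 0.8424, Coastal 0.4311, Central 0.2699, Highland 0.1845, North 0.1663, South 0.1057.
The surplus seats go to East, Coastal.

East=4; South=4; Highland=17; Coastal=5; North=3; Central=7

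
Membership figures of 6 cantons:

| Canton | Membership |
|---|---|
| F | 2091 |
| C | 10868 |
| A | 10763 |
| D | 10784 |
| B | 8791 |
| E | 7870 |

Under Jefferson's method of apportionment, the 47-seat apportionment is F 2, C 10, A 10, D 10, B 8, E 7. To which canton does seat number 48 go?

Priority for the next seat is population ÷ (current seats + 1).
Priorities: F 697.000, C 988.000, A 978.455, D 980.364, B 976.778, E 983.750.
Highest priority: C.

C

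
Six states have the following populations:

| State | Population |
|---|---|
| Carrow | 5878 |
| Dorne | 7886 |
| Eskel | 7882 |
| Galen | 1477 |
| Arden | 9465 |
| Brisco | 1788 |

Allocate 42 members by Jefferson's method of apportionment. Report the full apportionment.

Carrow: 7; Dorne: 10; Eskel: 10; Galen: 1; Arden: 12; Brisco: 2

Standard divisor 34376/42 ≈ 818.476; standard quotas: Carrow 7.182, Dorne 9.635, Eskel 9.630, Galen 1.805, Arden 11.564, Brisco 2.185.
Rounding down gives 7, 9, 9, 1, 11, 2 = 39 seats, so the divisor must be adjusted.
With modified divisor 760: modified quotas Carrow 7.734, Dorne 10.376, Eskel 10.371, Galen 1.943, Arden 12.454, Brisco 2.353.
Rounding down: Carrow 7, Dorne 10, Eskel 10, Galen 1, Arden 12, Brisco 2 (total 42).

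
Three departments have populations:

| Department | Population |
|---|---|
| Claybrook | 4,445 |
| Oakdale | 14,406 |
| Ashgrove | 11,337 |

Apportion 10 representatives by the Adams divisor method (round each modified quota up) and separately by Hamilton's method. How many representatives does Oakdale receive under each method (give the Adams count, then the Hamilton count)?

4 and 5

Adams: Claybrook 2, Oakdale 4, Ashgrove 4.
Hamilton: Claybrook 1, Oakdale 5, Ashgrove 4.
Oakdale gets 4 under Adams and 5 under Hamilton.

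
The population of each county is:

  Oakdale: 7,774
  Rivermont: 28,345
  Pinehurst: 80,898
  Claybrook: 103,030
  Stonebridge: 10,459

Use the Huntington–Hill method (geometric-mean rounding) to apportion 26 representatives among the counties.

With divisor 8748: modified quotas Oakdale 0.889, Rivermont 3.240, Pinehurst 9.248, Claybrook 11.778, Stonebridge 1.196.
Geometric-mean thresholds: Oakdale (min 1), Rivermont √(3·4)=3.464, Pinehurst √(9·10)=9.487, Claybrook √(11·12)=11.489, Stonebridge √(1·2)=1.414.
Each quota rounded against its threshold gives Oakdale 1, Rivermont 3, Pinehurst 9, Claybrook 12, Stonebridge 1 (total 26).

Oakdale 1; Rivermont 3; Pinehurst 9; Claybrook 12; Stonebridge 1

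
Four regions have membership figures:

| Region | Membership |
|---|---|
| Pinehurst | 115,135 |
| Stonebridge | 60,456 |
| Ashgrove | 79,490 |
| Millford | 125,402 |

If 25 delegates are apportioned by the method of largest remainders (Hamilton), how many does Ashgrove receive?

Standard divisor: 380483 ÷ 25 ≈ 15219.32.
Standard quotas: Pinehurst 7.5651, Stonebridge 3.9723, Ashgrove 5.2230, Millford 8.2397.
Lower quotas: Pinehurst 7, Stonebridge 3, Ashgrove 5, Millford 8 (sum 23, leaving 2 seats).
Remainders in descending order: Stonebridge 0.9723, Pinehurst 0.5651, Millford 0.2397, Ashgrove 0.2230.
The surplus seats go to Stonebridge, Pinehurst.
Ashgrove receives 5.

5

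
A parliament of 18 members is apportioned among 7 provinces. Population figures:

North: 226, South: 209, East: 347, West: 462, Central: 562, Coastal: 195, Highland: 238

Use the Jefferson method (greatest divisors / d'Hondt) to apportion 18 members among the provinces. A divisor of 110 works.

With modified divisor 110: modified quotas North 2.055, South 1.900, East 3.155, West 4.200, Central 5.109, Coastal 1.773, Highland 2.164.
Rounding down: North 2, South 1, East 3, West 4, Central 5, Coastal 1, Highland 2 (total 18).

North 2, South 1, East 3, West 4, Central 5, Coastal 1, Highland 2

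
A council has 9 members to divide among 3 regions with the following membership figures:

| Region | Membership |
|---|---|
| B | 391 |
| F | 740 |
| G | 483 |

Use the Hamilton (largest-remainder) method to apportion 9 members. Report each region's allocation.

Total 1614; standard divisor 1614/9 ≈ 179.333.
Standard quotas: B 2.180, F 4.126, G 2.693.
Lower quotas: B 2, F 4, G 2 (sum 8, leaving 1 seat).
Remainders in descending order: G 0.693, B 0.180, F 0.126.
Largest remainder: G receives the extra seat.

B=2, F=4, G=3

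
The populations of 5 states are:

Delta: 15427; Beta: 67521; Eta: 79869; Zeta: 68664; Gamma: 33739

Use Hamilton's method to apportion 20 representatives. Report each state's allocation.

Delta 1; Beta 5; Eta 6; Zeta 5; Gamma 3

Total 265220; standard divisor 265220/20 = 13261.
Standard quotas: Delta 1.1633, Beta 5.0917, Eta 6.0228, Zeta 5.1779, Gamma 2.5442.
Lower quotas: Delta 1, Beta 5, Eta 6, Zeta 5, Gamma 2 (sum 19, leaving 1 seat).
Remainders in descending order: Gamma 0.5442, Zeta 0.1779, Delta 0.1633, Beta 0.0917, Eta 0.0228.
The surplus seat goes to Gamma.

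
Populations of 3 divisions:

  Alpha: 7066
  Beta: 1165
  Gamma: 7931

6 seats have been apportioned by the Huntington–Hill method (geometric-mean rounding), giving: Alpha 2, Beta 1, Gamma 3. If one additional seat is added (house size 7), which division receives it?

Priority for the next seat is population ÷ (√(s·(s+1))).
Priorities: Alpha 2884.682, Beta 823.779, Gamma 2289.482.
Highest priority: Alpha.

Alpha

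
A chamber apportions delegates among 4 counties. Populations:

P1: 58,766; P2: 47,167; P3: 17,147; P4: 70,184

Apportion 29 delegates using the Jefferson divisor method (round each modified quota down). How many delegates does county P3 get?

2

Standard divisor 193264/29 ≈ 6664.276; standard quotas: P1 8.818, P2 7.078, P3 2.573, P4 10.531.
Rounding down gives 8, 7, 2, 10 = 27 seats, so the divisor must be adjusted.
With modified divisor 6100: modified quotas P1 9.634, P2 7.732, P3 2.811, P4 11.506.
Rounding down: P1 9, P2 7, P3 2, P4 11 (total 29).
P3 receives 2.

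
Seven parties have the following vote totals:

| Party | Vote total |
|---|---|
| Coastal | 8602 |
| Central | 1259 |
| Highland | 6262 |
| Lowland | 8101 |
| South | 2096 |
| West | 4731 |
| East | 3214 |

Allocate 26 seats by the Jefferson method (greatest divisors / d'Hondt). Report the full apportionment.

Coastal=7, Central=1, Highland=5, Lowland=6, South=1, West=4, East=2

Standard divisor 34265/26 ≈ 1317.885; standard quotas: Coastal 6.527, Central 0.955, Highland 4.752, Lowland 6.147, South 1.590, West 3.590, East 2.439.
Rounding down gives 6, 0, 4, 6, 1, 3, 2 = 22 seats, so the divisor must be adjusted.
With modified divisor 1170: modified quotas Coastal 7.352, Central 1.076, Highland 5.352, Lowland 6.924, South 1.791, West 4.044, East 2.747.
Rounding down: Coastal 7, Central 1, Highland 5, Lowland 6, South 1, West 4, East 2 (total 26).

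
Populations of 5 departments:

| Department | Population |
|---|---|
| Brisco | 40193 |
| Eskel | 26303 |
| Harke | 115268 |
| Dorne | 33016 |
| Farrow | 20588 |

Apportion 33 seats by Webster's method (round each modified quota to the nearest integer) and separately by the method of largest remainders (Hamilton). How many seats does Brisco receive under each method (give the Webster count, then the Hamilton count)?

5 and 6

Webster: Brisco 5, Eskel 4, Harke 16, Dorne 5, Farrow 3.
Hamilton: Brisco 6, Eskel 4, Harke 16, Dorne 4, Farrow 3.
Brisco gets 5 under Webster and 6 under Hamilton.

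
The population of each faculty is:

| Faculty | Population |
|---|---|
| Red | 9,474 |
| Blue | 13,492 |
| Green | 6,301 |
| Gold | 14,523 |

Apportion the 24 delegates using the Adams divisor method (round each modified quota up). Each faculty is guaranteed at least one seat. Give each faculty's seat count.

Standard divisor 43790/24 ≈ 1824.583; standard quotas: Red 5.192, Blue 7.395, Green 3.453, Gold 7.960.
Rounding up gives 6, 8, 4, 8 = 26 seats, so the divisor must be adjusted.
With modified divisor 2000: modified quotas Red 4.737, Blue 6.746, Green 3.151, Gold 7.261.
Rounding up: Red 5, Blue 7, Green 4, Gold 8 (total 24).

Red 5, Blue 7, Green 4, Gold 8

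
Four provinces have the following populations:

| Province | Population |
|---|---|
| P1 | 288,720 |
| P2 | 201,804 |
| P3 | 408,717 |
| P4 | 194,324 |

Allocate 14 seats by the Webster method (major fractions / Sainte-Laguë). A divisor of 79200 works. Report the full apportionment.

With modified divisor 79200: modified quotas P1 3.645, P2 2.548, P3 5.161, P4 2.454.
Rounding to the nearest integer: P1 4, P2 3, P3 5, P4 2 (total 14).

P1 4, P2 3, P3 5, P4 2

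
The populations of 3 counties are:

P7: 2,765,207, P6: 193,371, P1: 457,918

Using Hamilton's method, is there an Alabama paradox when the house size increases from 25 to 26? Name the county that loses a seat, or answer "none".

P6

At 25 seats: P7 20, P6 2, P1 3.
At 26 seats: P7 21, P6 1, P1 4.
P6 drops from 2 to 1.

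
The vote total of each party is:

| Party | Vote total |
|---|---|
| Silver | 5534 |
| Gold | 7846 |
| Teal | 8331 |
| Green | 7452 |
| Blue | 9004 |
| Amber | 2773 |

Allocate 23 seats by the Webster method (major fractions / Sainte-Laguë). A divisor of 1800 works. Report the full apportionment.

Silver 3, Gold 4, Teal 5, Green 4, Blue 5, Amber 2

With modified divisor 1800: modified quotas Silver 3.074, Gold 4.359, Teal 4.628, Green 4.140, Blue 5.002, Amber 1.541.
Rounding to the nearest integer: Silver 3, Gold 4, Teal 5, Green 4, Blue 5, Amber 2 (total 23).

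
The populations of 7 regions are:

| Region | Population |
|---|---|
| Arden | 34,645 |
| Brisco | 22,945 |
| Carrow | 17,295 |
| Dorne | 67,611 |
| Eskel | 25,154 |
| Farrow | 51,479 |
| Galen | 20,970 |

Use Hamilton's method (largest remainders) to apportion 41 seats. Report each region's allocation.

Arden 6, Brisco 4, Carrow 3, Dorne 11, Eskel 4, Farrow 9, Galen 4

Total 240099; standard divisor 240099/41 ≈ 5856.073.
Standard quotas: Arden 5.9161, Brisco 3.9182, Carrow 2.9533, Dorne 11.5455, Eskel 4.2954, Farrow 8.7907, Galen 3.5809.
Lower quotas: Arden 5, Brisco 3, Carrow 2, Dorne 11, Eskel 4, Farrow 8, Galen 3 (sum 36, leaving 5 seats).
Remainders in descending order: Carrow 0.9533, Brisco 0.9182, Arden 0.9161, Farrow 0.7907, Galen 0.5809, Dorne 0.5455, Eskel 0.2954.
The surplus seats go to Carrow, Brisco, Arden, Farrow, Galen.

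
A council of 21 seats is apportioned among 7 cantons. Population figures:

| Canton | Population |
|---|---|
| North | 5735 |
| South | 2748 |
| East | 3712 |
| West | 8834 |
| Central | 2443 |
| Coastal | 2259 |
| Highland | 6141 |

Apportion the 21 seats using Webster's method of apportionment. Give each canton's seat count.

North=4; South=2; East=2; West=6; Central=2; Coastal=1; Highland=4

Standard divisor 31872/21 ≈ 1517.714; standard quotas: North 3.779, South 1.811, East 2.446, West 5.821, Central 1.610, Coastal 1.488, Highland 4.046.
Rounding to the nearest integer gives North 4, South 2, East 2, West 6, Central 2, Coastal 1, Highland 4 — total 21, matching the house size, so no adjustment is needed.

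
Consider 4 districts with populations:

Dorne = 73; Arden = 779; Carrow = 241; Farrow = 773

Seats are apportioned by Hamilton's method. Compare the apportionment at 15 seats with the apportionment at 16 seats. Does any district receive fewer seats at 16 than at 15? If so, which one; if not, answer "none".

Dorne

At 15 seats: Dorne 1, Arden 6, Carrow 2, Farrow 6.
At 16 seats: Dorne 0, Arden 7, Carrow 2, Farrow 7.
Dorne drops from 1 to 0.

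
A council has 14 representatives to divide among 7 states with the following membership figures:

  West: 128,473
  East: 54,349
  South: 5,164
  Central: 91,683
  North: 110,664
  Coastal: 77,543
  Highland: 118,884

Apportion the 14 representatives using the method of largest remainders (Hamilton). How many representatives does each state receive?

West: 3; East: 1; South: 0; Central: 2; North: 3; Coastal: 2; Highland: 3

Standard divisor: 586760 ÷ 14 ≈ 41911.429.
Standard quotas: West 3.0653, East 1.2968, South 0.1232, Central 2.1875, North 2.6404, Coastal 1.8502, Highland 2.8366.
Lower quotas: West 3, East 1, South 0, Central 2, North 2, Coastal 1, Highland 2 (sum 11, leaving 3 seats).
Remainders in descending order: Coastal 0.8502, Highland 0.8366, North 0.6404, East 0.2968, Central 0.1875, South 0.1232, West 0.0653.
Largest remainders: Coastal, Highland, North receive the extra seats.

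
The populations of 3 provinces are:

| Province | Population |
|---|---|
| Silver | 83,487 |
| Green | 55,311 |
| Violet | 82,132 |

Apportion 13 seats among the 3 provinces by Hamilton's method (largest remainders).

The standard divisor is 220930/13 ≈ 16994.615.
Standard quotas: Silver 4.9126, Green 3.2546, Violet 4.8328.
Lower quotas: Silver 4, Green 3, Violet 4 (sum 11, leaving 2 seats).
Remainders in descending order: Silver 0.9126, Violet 0.8328, Green 0.2546.
Largest remainders: Silver, Violet receive the extra seats.

Silver=5; Green=3; Violet=5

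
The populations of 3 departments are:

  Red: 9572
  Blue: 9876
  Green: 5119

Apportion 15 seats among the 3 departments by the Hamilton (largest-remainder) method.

Total 24567; standard divisor 24567/15 ≈ 1637.8.
Standard quotas: Red 5.8444, Blue 6.0300, Green 3.1255.
Lower quotas: Red 5, Blue 6, Green 3 (sum 14, leaving 1 seat).
Remainders in descending order: Red 0.8444, Green 0.1255, Blue 0.0300.
The surplus seat goes to Red.

Red=6; Blue=6; Green=3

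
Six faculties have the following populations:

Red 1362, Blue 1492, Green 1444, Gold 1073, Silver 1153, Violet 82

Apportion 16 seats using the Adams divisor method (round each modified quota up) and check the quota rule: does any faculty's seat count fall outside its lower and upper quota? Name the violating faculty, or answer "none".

Standard quotas: Red 3.299, Blue 3.614, Green 3.497, Gold 2.599, Silver 2.793, Violet 0.199.
Adams allocation: Red 3, Blue 3, Green 3, Gold 3, Silver 3, Violet 1.
Every allocation lies between the lower and upper quota.

none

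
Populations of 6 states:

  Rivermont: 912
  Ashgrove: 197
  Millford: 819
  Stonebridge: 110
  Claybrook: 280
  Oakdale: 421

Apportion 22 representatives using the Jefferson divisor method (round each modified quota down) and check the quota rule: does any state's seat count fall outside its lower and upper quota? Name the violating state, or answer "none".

Standard quotas: Rivermont 7.325, Ashgrove 1.582, Millford 6.578, Stonebridge 0.884, Claybrook 2.249, Oakdale 3.382.
Jefferson allocation: Rivermont 8, Ashgrove 1, Millford 7, Stonebridge 1, Claybrook 2, Oakdale 3.
Every allocation lies between the lower and upper quota.

none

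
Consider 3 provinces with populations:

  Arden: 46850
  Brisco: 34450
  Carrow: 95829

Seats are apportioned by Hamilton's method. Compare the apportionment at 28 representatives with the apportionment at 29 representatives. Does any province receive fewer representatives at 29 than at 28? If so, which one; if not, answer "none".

Brisco

At 28 seats: Arden 7, Brisco 6, Carrow 15.
At 29 seats: Arden 8, Brisco 5, Carrow 16.
Brisco drops from 6 to 5.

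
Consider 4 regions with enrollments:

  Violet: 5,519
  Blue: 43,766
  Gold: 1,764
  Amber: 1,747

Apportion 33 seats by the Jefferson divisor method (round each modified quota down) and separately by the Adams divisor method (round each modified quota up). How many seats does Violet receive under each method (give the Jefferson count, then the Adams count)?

3 and 4

Jefferson: Violet 3, Blue 28, Gold 1, Amber 1.
Adams: Violet 4, Blue 26, Gold 2, Amber 1.
Violet gets 3 under Jefferson and 4 under Adams.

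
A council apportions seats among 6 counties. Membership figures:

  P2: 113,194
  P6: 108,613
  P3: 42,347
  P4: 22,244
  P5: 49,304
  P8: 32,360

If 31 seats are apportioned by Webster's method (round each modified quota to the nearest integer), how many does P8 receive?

Standard divisor 368062/31 ≈ 11872.968; standard quotas: P2 9.534, P6 9.148, P3 3.567, P4 1.873, P5 4.153, P8 2.726.
Rounding to the nearest integer gives 10, 9, 4, 2, 4, 3 = 32 seats, so the divisor must be adjusted.
With modified divisor 12000: modified quotas P2 9.433, P6 9.051, P3 3.529, P4 1.854, P5 4.109, P8 2.697.
Rounding to the nearest integer: P2 9, P6 9, P3 4, P4 2, P5 4, P8 3 (total 31).
P8 receives 3.

3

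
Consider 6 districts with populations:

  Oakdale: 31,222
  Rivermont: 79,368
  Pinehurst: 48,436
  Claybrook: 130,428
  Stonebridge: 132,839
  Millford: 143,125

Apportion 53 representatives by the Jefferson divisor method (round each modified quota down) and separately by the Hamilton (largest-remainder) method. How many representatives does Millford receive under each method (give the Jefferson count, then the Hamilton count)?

14 and 13

Jefferson: Oakdale 3, Rivermont 7, Pinehurst 4, Claybrook 12, Stonebridge 13, Millford 14.
Hamilton: Oakdale 3, Rivermont 7, Pinehurst 5, Claybrook 12, Stonebridge 13, Millford 13.
Millford gets 14 under Jefferson and 13 under Hamilton.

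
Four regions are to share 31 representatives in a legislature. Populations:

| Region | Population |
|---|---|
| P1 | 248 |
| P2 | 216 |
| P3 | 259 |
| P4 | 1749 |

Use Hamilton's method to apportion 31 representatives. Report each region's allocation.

Total 2472; standard divisor 2472/31 ≈ 79.742.
Standard quotas: P1 3.110, P2 2.709, P3 3.248, P4 21.933.
Lower quotas: P1 3, P2 2, P3 3, P4 21 (sum 29, leaving 2 seats).
Remainders in descending order: P4 0.933, P2 0.709, P3 0.248, P1 0.110.
Largest remainders: P4, P2 receive the extra seats.

P1=3, P2=3, P3=3, P4=22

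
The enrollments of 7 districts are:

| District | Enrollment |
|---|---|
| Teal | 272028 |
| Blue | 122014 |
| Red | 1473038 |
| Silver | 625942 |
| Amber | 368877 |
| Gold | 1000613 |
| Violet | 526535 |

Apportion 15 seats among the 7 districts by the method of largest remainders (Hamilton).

Teal=1; Blue=0; Red=5; Silver=2; Amber=1; Gold=4; Violet=2

The standard divisor is 4389047/15 ≈ 292603.133.
Standard quotas: Teal 0.9297, Blue 0.4170, Red 5.0343, Silver 2.1392, Amber 1.2607, Gold 3.4197, Violet 1.7995.
Lower quotas: Teal 0, Blue 0, Red 5, Silver 2, Amber 1, Gold 3, Violet 1 (sum 12, leaving 3 seats).
Remainders in descending order: Teal 0.9297, Violet 0.7995, Gold 0.4197, Blue 0.4170, Amber 0.2607, Silver 0.1392, Red 0.0343.
Largest remainders: Teal, Violet, Gold receive the extra seats.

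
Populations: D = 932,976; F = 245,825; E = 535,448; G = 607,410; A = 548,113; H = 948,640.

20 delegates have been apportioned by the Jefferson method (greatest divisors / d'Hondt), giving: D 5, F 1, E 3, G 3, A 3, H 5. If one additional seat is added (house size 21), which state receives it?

Priority for the next seat is population ÷ (current seats + 1).
Priorities: D 155496.000, F 122912.500, E 133862.000, G 151852.500, A 137028.250, H 158106.667.
Highest priority: H.

H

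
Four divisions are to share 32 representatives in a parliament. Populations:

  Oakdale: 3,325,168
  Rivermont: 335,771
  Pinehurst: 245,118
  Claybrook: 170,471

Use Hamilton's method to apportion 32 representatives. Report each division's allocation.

Oakdale 26, Rivermont 3, Pinehurst 2, Claybrook 1

The standard divisor is 4076528/32 ≈ 127391.5.
Standard quotas: Oakdale 26.1020, Rivermont 2.6357, Pinehurst 1.9241, Claybrook 1.3382.
Lower quotas: Oakdale 26, Rivermont 2, Pinehurst 1, Claybrook 1 (sum 30, leaving 2 seats).
Remainders in descending order: Pinehurst 0.9241, Rivermont 0.6357, Claybrook 0.3382, Oakdale 0.1020.
The surplus seats go to Pinehurst, Rivermont.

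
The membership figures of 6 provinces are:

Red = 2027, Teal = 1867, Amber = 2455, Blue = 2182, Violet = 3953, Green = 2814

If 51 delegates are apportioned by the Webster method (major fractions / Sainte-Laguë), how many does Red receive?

7

Standard divisor 15298/51 ≈ 299.961; standard quotas: Red 6.758, Teal 6.224, Amber 8.184, Blue 7.274, Violet 13.178, Green 9.381.
Rounding to the nearest integer gives 7, 6, 8, 7, 13, 9 = 50 seats, so the divisor must be adjusted.
With modified divisor 295: modified quotas Red 6.871, Teal 6.329, Amber 8.322, Blue 7.397, Violet 13.400, Green 9.539.
Rounding to the nearest integer: Red 7, Teal 6, Amber 8, Blue 7, Violet 13, Green 10 (total 51).
Red receives 7.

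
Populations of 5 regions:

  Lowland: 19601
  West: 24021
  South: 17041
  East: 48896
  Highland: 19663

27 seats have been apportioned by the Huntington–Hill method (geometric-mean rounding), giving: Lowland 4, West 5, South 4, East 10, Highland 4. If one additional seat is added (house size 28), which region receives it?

Priority for the next seat is population ÷ (√(s·(s+1))).
Priorities: Lowland 4382.917, West 4385.615, South 3810.483, East 4662.051, Highland 4396.780.
Highest priority: East.

East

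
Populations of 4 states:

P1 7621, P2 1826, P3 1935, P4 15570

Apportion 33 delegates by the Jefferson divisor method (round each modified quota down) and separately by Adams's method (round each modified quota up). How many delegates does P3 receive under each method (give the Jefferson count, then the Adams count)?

Jefferson: P1 9, P2 2, P3 2, P4 20.
Adams: P1 9, P2 3, P3 3, P4 18.
P3 gets 2 under Jefferson and 3 under Adams.

2 and 3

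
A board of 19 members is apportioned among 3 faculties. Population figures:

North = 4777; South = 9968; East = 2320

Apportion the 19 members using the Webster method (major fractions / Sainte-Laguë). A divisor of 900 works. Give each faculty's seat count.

North 5; South 11; East 3

With modified divisor 900: modified quotas North 5.308, South 11.076, East 2.578.
Rounding to the nearest integer: North 5, South 11, East 3 (total 19).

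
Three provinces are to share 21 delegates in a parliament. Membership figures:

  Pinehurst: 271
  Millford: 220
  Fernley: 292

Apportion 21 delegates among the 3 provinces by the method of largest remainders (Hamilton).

Pinehurst 7, Millford 6, Fernley 8

The standard divisor is 783/21 ≈ 37.286.
Standard quotas: Pinehurst 7.268, Millford 5.900, Fernley 7.831.
Lower quotas: Pinehurst 7, Millford 5, Fernley 7 (sum 19, leaving 2 seats).
Remainders in descending order: Millford 0.900, Fernley 0.831, Pinehurst 0.268.
The surplus seats go to Millford, Fernley.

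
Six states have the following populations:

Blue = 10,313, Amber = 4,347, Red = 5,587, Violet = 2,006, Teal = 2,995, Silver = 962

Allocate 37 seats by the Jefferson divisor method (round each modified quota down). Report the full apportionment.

Standard divisor 26210/37 ≈ 708.378; standard quotas: Blue 14.559, Amber 6.137, Red 7.887, Violet 2.832, Teal 4.228, Silver 1.358.
Rounding down gives 14, 6, 7, 2, 4, 1 = 34 seats, so the divisor must be adjusted.
With modified divisor 660: modified quotas Blue 15.626, Amber 6.586, Red 8.465, Violet 3.039, Teal 4.538, Silver 1.458.
Rounding down: Blue 15, Amber 6, Red 8, Violet 3, Teal 4, Silver 1 (total 37).

Blue 15, Amber 6, Red 8, Violet 3, Teal 4, Silver 1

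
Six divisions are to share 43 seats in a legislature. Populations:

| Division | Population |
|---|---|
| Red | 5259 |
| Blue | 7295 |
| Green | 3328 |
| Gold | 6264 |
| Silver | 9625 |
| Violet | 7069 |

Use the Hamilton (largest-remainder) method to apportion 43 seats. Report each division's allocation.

Red: 6, Blue: 8, Green: 4, Gold: 7, Silver: 10, Violet: 8

Standard divisor: 38840 ÷ 43 ≈ 903.256.
Standard quotas: Red 5.8223, Blue 8.0763, Green 3.6844, Gold 6.9349, Silver 10.6559, Violet 7.8261.
Lower quotas: Red 5, Blue 8, Green 3, Gold 6, Silver 10, Violet 7 (sum 39, leaving 4 seats).
Remainders in descending order: Gold 0.9349, Violet 0.8261, Red 0.8223, Green 0.6844, Silver 0.6559, Blue 0.0763.
The surplus seats go to Gold, Violet, Red, Green.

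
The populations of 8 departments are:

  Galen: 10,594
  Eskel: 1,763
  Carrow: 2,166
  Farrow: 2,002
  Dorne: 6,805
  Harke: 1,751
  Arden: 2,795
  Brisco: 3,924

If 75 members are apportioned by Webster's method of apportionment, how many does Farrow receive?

5

Standard divisor 31800/75 ≈ 424; standard quotas: Galen 24.986, Eskel 4.158, Carrow 5.108, Farrow 4.722, Dorne 16.050, Harke 4.130, Arden 6.592, Brisco 9.255.
Rounding to the nearest integer gives Galen 25, Eskel 4, Carrow 5, Farrow 5, Dorne 16, Harke 4, Arden 7, Brisco 9 — total 75, matching the house size, so no adjustment is needed.
Farrow receives 5.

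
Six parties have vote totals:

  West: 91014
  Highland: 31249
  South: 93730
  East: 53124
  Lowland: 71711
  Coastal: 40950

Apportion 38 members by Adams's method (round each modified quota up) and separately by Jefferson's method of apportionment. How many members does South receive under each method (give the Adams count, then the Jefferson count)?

Adams: West 9, Highland 3, South 9, East 6, Lowland 7, Coastal 4.
Jefferson: West 9, Highland 3, South 10, East 5, Lowland 7, Coastal 4.
South gets 9 under Adams and 10 under Jefferson.

9 and 10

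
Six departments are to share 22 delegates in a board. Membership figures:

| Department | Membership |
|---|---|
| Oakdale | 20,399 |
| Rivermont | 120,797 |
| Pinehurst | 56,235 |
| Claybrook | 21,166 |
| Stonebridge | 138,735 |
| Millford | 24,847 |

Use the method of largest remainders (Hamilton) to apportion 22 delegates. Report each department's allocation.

Oakdale 1, Rivermont 7, Pinehurst 3, Claybrook 1, Stonebridge 8, Millford 2

Standard divisor: 382179 ÷ 22 ≈ 17371.773.
Standard quotas: Oakdale 1.1743, Rivermont 6.9536, Pinehurst 3.2371, Claybrook 1.2184, Stonebridge 7.9862, Millford 1.4303.
Lower quotas: Oakdale 1, Rivermont 6, Pinehurst 3, Claybrook 1, Stonebridge 7, Millford 1 (sum 19, leaving 3 seats).
Remainders in descending order: Stonebridge 0.9862, Rivermont 0.9536, Millford 0.4303, Pinehurst 0.2371, Claybrook 0.2184, Oakdale 0.1743.
Largest remainders: Stonebridge, Rivermont, Millford receive the extra seats.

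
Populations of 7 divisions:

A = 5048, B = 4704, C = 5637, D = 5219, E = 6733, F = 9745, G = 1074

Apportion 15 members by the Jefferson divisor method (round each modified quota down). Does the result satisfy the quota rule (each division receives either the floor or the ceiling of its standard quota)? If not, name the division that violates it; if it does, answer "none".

Standard quotas: A 1.984, B 1.849, C 2.216, D 2.051, E 2.647, F 3.831, G 0.422.
Jefferson allocation: A 2, B 2, C 2, D 2, E 3, F 4, G 0.
Every allocation lies between the lower and upper quota.

none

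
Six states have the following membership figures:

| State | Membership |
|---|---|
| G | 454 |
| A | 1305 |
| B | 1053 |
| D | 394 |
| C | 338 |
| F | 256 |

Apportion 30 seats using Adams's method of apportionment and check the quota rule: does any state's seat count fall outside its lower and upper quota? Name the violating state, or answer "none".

Standard quotas: G 3.584, A 10.303, B 8.313, D 3.111, C 2.668, F 2.021.
Adams allocation: G 4, A 10, B 8, D 3, C 3, F 2.
Every allocation lies between the lower and upper quota.

none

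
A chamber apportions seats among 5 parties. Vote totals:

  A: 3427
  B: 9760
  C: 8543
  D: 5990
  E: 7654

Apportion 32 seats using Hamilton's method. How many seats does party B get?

Total 35374; standard divisor 35374/32 ≈ 1105.438.
Standard quotas: A 3.1001, B 8.8291, C 7.7282, D 5.4187, E 6.9240.
Lower quotas: A 3, B 8, C 7, D 5, E 6 (sum 29, leaving 3 seats).
Remainders in descending order: E 0.9240, B 0.8291, C 0.7282, D 0.4187, A 0.1001.
The surplus seats go to E, B, C.
B receives 9.

9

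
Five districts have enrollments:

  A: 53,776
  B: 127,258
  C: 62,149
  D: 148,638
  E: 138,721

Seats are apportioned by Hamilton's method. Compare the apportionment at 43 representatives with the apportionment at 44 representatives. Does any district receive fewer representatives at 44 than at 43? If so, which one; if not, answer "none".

A

At 43 seats: A 5, B 10, C 5, D 12, E 11.
At 44 seats: A 4, B 11, C 5, D 12, E 12.
A drops from 5 to 4.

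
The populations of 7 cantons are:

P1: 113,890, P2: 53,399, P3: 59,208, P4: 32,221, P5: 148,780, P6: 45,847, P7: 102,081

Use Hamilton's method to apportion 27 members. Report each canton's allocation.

The standard divisor is 555426/27 ≈ 20571.333.
Standard quotas: P1 5.5363, P2 2.5958, P3 2.8782, P4 1.5663, P5 7.2324, P6 2.2287, P7 4.9623.
Lower quotas: P1 5, P2 2, P3 2, P4 1, P5 7, P6 2, P7 4 (sum 23, leaving 4 seats).
Remainders in descending order: P7 0.9623, P3 0.8782, P2 0.5958, P4 0.5663, P1 0.5363, P5 0.2324, P6 0.2287.
The surplus seats go to P7, P3, P2, P4.

P1=5; P2=3; P3=3; P4=2; P5=7; P6=2; P7=5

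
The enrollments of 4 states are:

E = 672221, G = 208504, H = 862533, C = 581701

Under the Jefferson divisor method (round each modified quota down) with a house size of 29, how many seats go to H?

Standard divisor 2324959/29 ≈ 80171; standard quotas: E 8.385, G 2.601, H 10.759, C 7.256.
Rounding down gives 8, 2, 10, 7 = 27 seats, so the divisor must be adjusted.
With modified divisor 73700: modified quotas E 9.121, G 2.829, H 11.703, C 7.893.
Rounding down: E 9, G 2, H 11, C 7 (total 29).
H receives 11.

11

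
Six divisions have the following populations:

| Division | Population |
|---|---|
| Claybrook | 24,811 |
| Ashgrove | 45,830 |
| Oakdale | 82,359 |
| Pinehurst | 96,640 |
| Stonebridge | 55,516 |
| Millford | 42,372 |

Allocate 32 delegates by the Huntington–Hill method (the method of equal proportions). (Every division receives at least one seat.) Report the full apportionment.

With divisor 10627: modified quotas Claybrook 2.335, Ashgrove 4.313, Oakdale 7.750, Pinehurst 9.094, Stonebridge 5.224, Millford 3.987.
Geometric-mean thresholds: Claybrook √(2·3)=2.449, Ashgrove √(4·5)=4.472, Oakdale √(7·8)=7.483, Pinehurst √(9·10)=9.487, Stonebridge √(5·6)=5.477, Millford √(3·4)=3.464.
Each quota rounded against its threshold gives Claybrook 2, Ashgrove 4, Oakdale 8, Pinehurst 9, Stonebridge 5, Millford 4 (total 32).

Claybrook 2, Ashgrove 4, Oakdale 8, Pinehurst 9, Stonebridge 5, Millford 4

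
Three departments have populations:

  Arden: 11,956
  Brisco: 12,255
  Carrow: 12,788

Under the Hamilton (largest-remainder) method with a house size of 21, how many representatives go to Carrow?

7

The standard divisor is 36999/21 ≈ 1761.857.
Standard quotas: Arden 6.7860, Brisco 6.9557, Carrow 7.2583.
Lower quotas: Arden 6, Brisco 6, Carrow 7 (sum 19, leaving 2 seats).
Remainders in descending order: Brisco 0.9557, Arden 0.7860, Carrow 0.2583.
The surplus seats go to Brisco, Arden.
Carrow receives 7.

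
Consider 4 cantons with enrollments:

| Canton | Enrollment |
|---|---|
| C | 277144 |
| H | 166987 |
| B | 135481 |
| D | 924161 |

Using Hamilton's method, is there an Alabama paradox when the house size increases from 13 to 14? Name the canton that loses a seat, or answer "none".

At 13 seats: C 2, H 2, B 1, D 8.
At 14 seats: C 3, H 1, B 1, D 9.
H drops from 2 to 1.

H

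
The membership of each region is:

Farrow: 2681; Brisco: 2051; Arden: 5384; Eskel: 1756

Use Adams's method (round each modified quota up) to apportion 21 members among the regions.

Farrow=5, Brisco=4, Arden=9, Eskel=3

Standard divisor 11872/21 ≈ 565.333; standard quotas: Farrow 4.742, Brisco 3.628, Arden 9.524, Eskel 3.106.
Rounding up gives 5, 4, 10, 4 = 23 seats, so the divisor must be adjusted.
With modified divisor 600: modified quotas Farrow 4.468, Brisco 3.418, Arden 8.973, Eskel 2.927.
Rounding up: Farrow 5, Brisco 4, Arden 9, Eskel 3 (total 21).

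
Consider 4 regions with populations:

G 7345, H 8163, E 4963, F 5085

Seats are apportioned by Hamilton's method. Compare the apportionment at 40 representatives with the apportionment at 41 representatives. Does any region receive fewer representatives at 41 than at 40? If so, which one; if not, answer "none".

none

At 40 seats: G 11, H 13, E 8, F 8.
At 41 seats: G 12, H 13, E 8, F 8.
No region's allocation decreased.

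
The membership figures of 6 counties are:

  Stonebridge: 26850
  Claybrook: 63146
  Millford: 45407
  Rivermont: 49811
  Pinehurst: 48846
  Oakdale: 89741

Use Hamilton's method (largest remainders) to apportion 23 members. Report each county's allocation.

Stonebridge=2, Claybrook=5, Millford=3, Rivermont=4, Pinehurst=3, Oakdale=6

Total 323801; standard divisor 323801/23 ≈ 14078.304.
Standard quotas: Stonebridge 1.9072, Claybrook 4.4853, Millford 3.2253, Rivermont 3.5381, Pinehurst 3.4696, Oakdale 6.3744.
Lower quotas: Stonebridge 1, Claybrook 4, Millford 3, Rivermont 3, Pinehurst 3, Oakdale 6 (sum 20, leaving 3 seats).
Remainders in descending order: Stonebridge 0.9072, Rivermont 0.5381, Claybrook 0.4853, Pinehurst 0.4696, Oakdale 0.3744, Millford 0.2253.
The surplus seats go to Stonebridge, Rivermont, Claybrook.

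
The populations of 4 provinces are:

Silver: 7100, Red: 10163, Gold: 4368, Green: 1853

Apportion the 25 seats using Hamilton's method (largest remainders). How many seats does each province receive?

Silver=7, Red=11, Gold=5, Green=2

Total 23484; standard divisor 23484/25 ≈ 939.36.
Standard quotas: Silver 7.5583, Red 10.8191, Gold 4.6500, Green 1.9726.
Lower quotas: Silver 7, Red 10, Gold 4, Green 1 (sum 22, leaving 3 seats).
Remainders in descending order: Green 0.9726, Red 0.8191, Gold 0.6500, Silver 0.5583.
Largest remainders: Green, Red, Gold receive the extra seats.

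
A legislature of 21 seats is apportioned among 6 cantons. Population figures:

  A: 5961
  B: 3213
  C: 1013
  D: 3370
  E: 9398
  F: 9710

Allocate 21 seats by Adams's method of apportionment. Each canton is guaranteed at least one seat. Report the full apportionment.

A 4, B 2, C 1, D 2, E 6, F 6

Standard divisor 32665/21 ≈ 1555.476; standard quotas: A 3.832, B 2.066, C 0.651, D 2.167, E 6.042, F 6.242.
Rounding up gives 4, 3, 1, 3, 7, 7 = 25 seats, so the divisor must be adjusted.
With modified divisor 1800: modified quotas A 3.312, B 1.785, C 0.563, D 1.872, E 5.221, F 5.394.
Rounding up: A 4, B 2, C 1, D 2, E 6, F 6 (total 21).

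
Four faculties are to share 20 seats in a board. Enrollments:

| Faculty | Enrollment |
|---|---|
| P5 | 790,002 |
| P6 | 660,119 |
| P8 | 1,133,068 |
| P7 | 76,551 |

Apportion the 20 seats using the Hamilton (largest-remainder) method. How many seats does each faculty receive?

Total 2659740; standard divisor 2659740/20 = 132987.
Standard quotas: P5 5.9404, P6 4.9638, P8 8.5201, P7 0.5756.
Lower quotas: P5 5, P6 4, P8 8, P7 0 (sum 17, leaving 3 seats).
Remainders in descending order: P6 0.9638, P5 0.9404, P7 0.5756, P8 0.5201.
Largest remainders: P6, P5, P7 receive the extra seats.

P5 6, P6 5, P8 8, P7 1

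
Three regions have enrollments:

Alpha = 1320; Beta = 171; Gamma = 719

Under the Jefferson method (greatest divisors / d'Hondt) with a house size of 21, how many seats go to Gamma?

7

Standard divisor 2210/21 ≈ 105.238; standard quotas: Alpha 12.543, Beta 1.625, Gamma 6.832.
Rounding down gives 12, 1, 6 = 19 seats, so the divisor must be adjusted.
With modified divisor 100: modified quotas Alpha 13.200, Beta 1.710, Gamma 7.190.
Rounding down: Alpha 13, Beta 1, Gamma 7 (total 21).
Gamma receives 7.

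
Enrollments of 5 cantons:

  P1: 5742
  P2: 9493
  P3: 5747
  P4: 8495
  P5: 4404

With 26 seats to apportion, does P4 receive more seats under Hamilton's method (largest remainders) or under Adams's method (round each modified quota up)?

Hamilton

Hamilton: P1 4, P2 7, P3 5, P4 7, P5 3.
Adams: P1 4, P2 7, P3 5, P4 6, P5 4.
P4 gets 7 under Hamilton and 6 under Adams.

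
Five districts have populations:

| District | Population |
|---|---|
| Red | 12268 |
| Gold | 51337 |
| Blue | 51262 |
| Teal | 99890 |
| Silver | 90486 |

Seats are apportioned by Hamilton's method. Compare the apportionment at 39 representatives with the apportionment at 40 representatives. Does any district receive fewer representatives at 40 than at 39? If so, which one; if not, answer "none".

Red

At 39 seats: Red 2, Gold 6, Blue 6, Teal 13, Silver 12.
At 40 seats: Red 1, Gold 7, Blue 7, Teal 13, Silver 12.
Red drops from 2 to 1.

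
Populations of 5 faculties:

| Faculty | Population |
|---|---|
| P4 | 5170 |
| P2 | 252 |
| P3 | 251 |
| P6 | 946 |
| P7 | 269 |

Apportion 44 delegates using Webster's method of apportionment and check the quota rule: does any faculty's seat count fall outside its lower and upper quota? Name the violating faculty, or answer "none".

P4

Standard quotas: P4 33.026, P2 1.610, P3 1.603, P6 6.043, P7 1.718.
Webster allocation: P4 32, P2 2, P3 2, P6 6, P7 2.
P4 has quota 33.026 (lower 33, upper 34) but receives 32 — outside the quota interval.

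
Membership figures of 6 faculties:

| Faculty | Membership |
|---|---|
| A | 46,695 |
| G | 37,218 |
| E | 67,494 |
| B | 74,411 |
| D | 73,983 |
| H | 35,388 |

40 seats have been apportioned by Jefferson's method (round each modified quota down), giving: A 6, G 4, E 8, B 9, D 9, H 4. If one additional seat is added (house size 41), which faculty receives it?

Priority for the next seat is population ÷ (current seats + 1).
Priorities: A 6670.714, G 7443.600, E 7499.333, B 7441.100, D 7398.300, H 7077.600.
Highest priority: E.

E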